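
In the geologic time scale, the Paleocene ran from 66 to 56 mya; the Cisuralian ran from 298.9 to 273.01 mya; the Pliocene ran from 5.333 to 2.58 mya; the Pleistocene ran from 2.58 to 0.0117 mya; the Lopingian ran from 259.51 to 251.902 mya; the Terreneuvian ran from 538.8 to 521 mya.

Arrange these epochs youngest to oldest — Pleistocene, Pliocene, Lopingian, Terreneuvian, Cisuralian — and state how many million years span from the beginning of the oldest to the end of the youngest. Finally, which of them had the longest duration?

Start ages (Ma): Terreneuvian 538.8, Cisuralian 298.9, Lopingian 259.51, Pliocene 5.333, Pleistocene 2.58.
Ordered youngest to oldest: Pleistocene, Pliocene, Lopingian, Cisuralian, Terreneuvian.
Span = 538.8 − 0.0117 = 538.7883 Myr.
Durations: Lopingian 7.608, Terreneuvian 17.8, Pleistocene 2.5683, Cisuralian 25.89, Pliocene 2.753 → longest is Cisuralian (25.89 Myr).

Pleistocene → Pliocene → Lopingian → Cisuralian → Terreneuvian; total span 538.7883 Myr; longest is Cisuralian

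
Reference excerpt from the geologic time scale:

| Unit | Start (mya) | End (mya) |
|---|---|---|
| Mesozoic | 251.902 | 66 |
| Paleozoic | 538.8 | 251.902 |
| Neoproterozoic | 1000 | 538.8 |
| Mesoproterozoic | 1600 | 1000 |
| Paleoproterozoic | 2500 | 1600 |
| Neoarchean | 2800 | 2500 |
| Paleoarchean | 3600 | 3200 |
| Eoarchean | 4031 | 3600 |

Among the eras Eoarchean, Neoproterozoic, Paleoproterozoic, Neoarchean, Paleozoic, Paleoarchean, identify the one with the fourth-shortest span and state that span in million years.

Eoarchean, 431 million years

Durations: Eoarchean 431; Neoproterozoic 461.2; Paleoproterozoic 900; Neoarchean 300; Paleozoic 286.898; Paleoarchean 400 Myr.
Sorted shortest-first: Paleozoic (286.898), Neoarchean (300), Paleoarchean (400), Eoarchean (431), Neoproterozoic (461.2), Paleoproterozoic (900).
The fourth shortest is Eoarchean at 431 Myr.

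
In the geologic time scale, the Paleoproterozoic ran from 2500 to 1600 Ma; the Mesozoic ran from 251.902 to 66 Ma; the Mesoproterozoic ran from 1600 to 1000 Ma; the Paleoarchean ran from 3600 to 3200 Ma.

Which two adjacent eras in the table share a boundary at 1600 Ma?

The Paleoproterozoic ends at 1600 Ma and the Mesoproterozoic begins at 1600 Ma, so they share that boundary.

Paleoproterozoic and Mesoproterozoic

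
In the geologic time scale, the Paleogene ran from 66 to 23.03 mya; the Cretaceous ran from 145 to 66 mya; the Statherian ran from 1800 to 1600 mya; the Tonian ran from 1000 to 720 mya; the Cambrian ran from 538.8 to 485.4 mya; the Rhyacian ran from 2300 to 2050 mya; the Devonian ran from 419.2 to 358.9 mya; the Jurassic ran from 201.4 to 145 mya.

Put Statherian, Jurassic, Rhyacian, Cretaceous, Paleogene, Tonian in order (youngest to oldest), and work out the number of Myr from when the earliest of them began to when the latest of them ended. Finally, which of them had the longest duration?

Paleogene, Cretaceous, Jurassic, Tonian, Statherian, Rhyacian; total span 2276.97 Myr; longest is Tonian

From the excerpt: Statherian 1800–1600; Jurassic 201.4–145; Rhyacian 2300–2050; Cretaceous 145–66; Paleogene 66–23.03; Tonian 1000–720 (Ma).
Larger Ma is earlier, so the oldest is Rhyacian and the youngest is Paleogene; youngest to oldest: Paleogene, Cretaceous, Jurassic, Tonian, Statherian, Rhyacian.
Oldest start 2300 minus youngest end 23.03 gives 2276.97 Myr overall.
Individual lengths (start − end): Cretaceous 79; Rhyacian 250; Tonian 280; Statherian 200; Paleogene 42.97; Jurassic 56.4. The largest is Tonian at 280 Myr.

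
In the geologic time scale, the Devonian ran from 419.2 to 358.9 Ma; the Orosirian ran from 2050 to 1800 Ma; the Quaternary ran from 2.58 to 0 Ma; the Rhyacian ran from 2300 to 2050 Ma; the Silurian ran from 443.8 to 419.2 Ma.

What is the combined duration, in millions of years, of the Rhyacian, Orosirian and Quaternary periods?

502.58 million years

Duration is start − end for each: (2300 − 2050) + (2050 − 1800) + (2.58 − 0).
That is 250 + 250 + 2.58, which totals 502.58 million years.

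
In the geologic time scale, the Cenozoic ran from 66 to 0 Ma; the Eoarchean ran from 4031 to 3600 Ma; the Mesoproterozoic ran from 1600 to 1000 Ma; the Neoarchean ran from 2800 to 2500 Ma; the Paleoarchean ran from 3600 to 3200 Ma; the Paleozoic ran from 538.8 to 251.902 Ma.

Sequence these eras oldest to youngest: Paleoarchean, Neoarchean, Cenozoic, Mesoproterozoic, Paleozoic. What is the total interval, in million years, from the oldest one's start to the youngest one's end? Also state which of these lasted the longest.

Paleoarchean, Neoarchean, Mesoproterozoic, Paleozoic, Cenozoic; total span 3600 Myr; longest is Mesoproterozoic

Start ages (Ma): Paleoarchean 3600, Neoarchean 2800, Mesoproterozoic 1600, Paleozoic 538.8, Cenozoic 66.
Ordered oldest to youngest: Paleoarchean, Neoarchean, Mesoproterozoic, Paleozoic, Cenozoic.
Span = 3600 − 0 = 3600 Myr.
Durations: Mesoproterozoic 600, Paleozoic 286.898, Cenozoic 66, Paleoarchean 400, Neoarchean 300 → longest is Mesoproterozoic (600 Myr).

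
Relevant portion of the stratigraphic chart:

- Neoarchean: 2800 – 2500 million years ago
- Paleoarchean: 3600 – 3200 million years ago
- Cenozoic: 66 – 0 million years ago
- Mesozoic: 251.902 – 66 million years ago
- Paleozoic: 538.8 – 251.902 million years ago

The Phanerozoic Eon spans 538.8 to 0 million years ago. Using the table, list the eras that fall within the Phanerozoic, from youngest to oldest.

Eras with both bounds inside 538.8–0 Ma: Cenozoic (66–0), Mesozoic (251.902–66), Paleozoic (538.8–251.902).

Cenozoic, Mesozoic, Paleozoic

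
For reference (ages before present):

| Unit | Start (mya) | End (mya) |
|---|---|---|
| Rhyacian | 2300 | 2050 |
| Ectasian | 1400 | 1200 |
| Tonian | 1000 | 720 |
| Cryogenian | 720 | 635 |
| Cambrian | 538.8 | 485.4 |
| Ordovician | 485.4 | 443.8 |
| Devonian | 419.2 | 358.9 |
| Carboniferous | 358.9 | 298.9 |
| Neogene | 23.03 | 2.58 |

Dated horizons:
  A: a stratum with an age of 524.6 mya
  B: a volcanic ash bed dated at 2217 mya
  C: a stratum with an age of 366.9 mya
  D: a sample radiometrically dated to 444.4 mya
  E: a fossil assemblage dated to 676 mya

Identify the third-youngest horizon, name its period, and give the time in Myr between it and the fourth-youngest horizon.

A, in the Cambrian; 151.4 million years to E

Sorted youngest-first by Ma: C (366.9), D (444.4), A (524.6), E (676), B (2217).
The third youngest is A at 524.6 Ma, which lies in 538.8–485.4 Ma: the Cambrian.
The fourth youngest is E at 676 Ma; separation = |524.6 − 676| = 151.4 Myr.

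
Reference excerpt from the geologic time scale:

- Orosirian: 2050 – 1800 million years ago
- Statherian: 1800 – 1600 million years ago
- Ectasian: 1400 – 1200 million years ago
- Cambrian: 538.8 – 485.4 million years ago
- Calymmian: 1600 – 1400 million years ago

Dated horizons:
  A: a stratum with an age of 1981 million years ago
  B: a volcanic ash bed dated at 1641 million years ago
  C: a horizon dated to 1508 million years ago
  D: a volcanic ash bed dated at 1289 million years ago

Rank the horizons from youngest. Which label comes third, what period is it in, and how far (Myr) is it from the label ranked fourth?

B, in the Statherian; 340 million years to A

Sorted youngest-first by Ma: D (1289), C (1508), B (1641), A (1981).
The third youngest is B at 1641 Ma, which lies in 1800–1600 Ma: the Statherian.
The fourth youngest is A at 1981 Ma; separation = |1641 − 1981| = 340 Myr.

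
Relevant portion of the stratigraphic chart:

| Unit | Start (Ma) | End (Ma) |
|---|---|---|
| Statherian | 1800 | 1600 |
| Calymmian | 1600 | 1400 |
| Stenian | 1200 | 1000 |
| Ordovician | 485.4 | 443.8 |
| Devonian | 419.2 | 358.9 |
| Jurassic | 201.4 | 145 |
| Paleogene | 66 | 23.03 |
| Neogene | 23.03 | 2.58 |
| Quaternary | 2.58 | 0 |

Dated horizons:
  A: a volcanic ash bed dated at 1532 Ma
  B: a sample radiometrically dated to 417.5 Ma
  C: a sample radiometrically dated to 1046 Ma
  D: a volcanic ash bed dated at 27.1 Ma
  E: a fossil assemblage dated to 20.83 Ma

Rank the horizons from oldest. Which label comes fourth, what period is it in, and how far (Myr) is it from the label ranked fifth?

Sorted oldest-first by Ma: A (1532), C (1046), B (417.5), D (27.1), E (20.83).
The fourth oldest is D at 27.1 Ma, which lies in 66–23.03 Ma: the Paleogene.
The fifth oldest is E at 20.83 Ma; separation = |27.1 − 20.83| = 6.27 Myr.

D, in the Paleogene; 6.27 million years to E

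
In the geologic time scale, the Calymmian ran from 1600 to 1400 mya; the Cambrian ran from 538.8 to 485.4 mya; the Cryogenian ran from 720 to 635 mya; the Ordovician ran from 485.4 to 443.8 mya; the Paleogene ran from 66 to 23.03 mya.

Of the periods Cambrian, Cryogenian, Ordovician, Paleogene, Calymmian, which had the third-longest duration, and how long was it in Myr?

Cambrian, 53.4 million years

Start − end for each: Cambrian 538.8 − 485.4 = 53.4; Cryogenian 720 − 635 = 85; Ordovician 485.4 − 443.8 = 41.6; Paleogene 66 − 23.03 = 42.97; Calymmian 1600 − 1400 = 200.
Ranking these from longest: Calymmian > Cryogenian > Cambrian > Paleogene > Ordovician.
Position 3 in that ranking is Cambrian, which lasted 53.4 Myr.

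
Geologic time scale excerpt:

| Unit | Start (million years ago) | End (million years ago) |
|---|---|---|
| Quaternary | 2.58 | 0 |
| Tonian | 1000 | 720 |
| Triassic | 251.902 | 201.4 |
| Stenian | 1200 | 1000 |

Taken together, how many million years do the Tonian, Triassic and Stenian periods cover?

530.502 million years

Duration is start − end for each: (1000 − 720) + (251.902 − 201.4) + (1200 − 1000).
That is 280 + 50.502 + 200, which totals 530.502 million years.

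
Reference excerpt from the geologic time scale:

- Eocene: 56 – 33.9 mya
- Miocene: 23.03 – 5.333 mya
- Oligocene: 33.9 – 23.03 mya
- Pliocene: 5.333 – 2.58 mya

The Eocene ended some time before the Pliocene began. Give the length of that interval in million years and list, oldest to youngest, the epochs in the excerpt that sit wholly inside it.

The Eocene closes at 33.9 Ma and the Pliocene opens at 5.333 Ma, so the interval is 33.9 − 5.333 = 28.567 Myr.
An epoch fits inside if it starts at or after 33.9 Ma and ends at or before 5.333 Ma; oldest first that gives Oligocene, Miocene.

28.567 million years; Oligocene, Miocene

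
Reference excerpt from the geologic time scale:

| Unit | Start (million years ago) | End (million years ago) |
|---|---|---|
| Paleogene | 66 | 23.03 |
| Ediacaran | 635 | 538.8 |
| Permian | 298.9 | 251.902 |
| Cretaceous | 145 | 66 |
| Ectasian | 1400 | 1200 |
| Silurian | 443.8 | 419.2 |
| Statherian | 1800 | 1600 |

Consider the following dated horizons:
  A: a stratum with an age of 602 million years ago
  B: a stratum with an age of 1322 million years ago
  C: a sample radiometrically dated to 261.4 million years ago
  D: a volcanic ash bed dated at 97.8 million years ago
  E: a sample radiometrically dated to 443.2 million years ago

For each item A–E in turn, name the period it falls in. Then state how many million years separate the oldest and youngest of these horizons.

A — Ediacaran; B — Ectasian; C — Permian; D — Cretaceous; E — Silurian; span 1224.2 million years

A: 602 Ma lies in 635–538.8 Ma, so Ediacaran.
B: 1322 Ma lies in 1400–1200 Ma, so Ectasian.
C: 261.4 Ma lies in 298.9–251.902 Ma, so Permian.
D: 97.8 Ma lies in 145–66 Ma, so Cretaceous.
E: 443.2 Ma lies in 443.8–419.2 Ma, so Silurian.
Oldest = 1322 Ma, youngest = 97.8 Ma → span 1224.2 Myr.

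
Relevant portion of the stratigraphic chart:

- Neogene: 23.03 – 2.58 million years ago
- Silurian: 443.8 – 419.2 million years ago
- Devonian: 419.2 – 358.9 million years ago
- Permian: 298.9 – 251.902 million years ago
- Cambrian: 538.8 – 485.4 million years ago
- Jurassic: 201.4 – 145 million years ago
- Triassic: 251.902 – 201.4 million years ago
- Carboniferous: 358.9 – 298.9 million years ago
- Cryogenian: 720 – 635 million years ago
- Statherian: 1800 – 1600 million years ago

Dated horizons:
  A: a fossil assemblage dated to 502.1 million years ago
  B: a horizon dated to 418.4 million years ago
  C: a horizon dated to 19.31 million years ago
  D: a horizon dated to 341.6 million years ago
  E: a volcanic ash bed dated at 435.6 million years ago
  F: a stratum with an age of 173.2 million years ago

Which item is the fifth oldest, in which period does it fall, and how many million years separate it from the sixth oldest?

F, in the Jurassic; 153.89 million years to C

Larger Ma means older, so oldest first: A 502.1 > E 435.6 > B 418.4 > D 341.6 > F 173.2 > C 19.31.
Counting 5 along gives F (173.2 Ma); the excerpt puts that inside the Jurassic, 201.4–145 Ma.
Next in line is C (19.31 Ma), and 173.2 − 19.31 = 153.89 Myr.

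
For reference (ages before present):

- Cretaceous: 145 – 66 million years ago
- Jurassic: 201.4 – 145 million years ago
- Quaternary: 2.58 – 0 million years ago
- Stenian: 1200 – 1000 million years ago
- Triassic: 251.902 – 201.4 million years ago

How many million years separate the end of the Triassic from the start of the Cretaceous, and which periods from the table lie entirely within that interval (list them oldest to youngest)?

End of Triassic = 201.4 Ma; start of Cretaceous = 145 Ma.
Gap = 201.4 − 145 = 56.4 Myr.
Periods wholly inside 201.4–145 Ma: Jurassic (201.4–145).

56.4 million years; Jurassic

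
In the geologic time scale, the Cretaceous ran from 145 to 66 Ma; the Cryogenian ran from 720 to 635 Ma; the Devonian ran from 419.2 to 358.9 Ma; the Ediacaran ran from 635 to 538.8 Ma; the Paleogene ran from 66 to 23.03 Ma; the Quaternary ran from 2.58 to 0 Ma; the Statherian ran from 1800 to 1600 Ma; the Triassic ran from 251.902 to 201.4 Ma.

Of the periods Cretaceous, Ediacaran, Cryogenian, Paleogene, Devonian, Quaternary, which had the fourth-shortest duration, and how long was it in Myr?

Cretaceous, 79 million years

Start − end for each: Cretaceous 145 − 66 = 79; Ediacaran 635 − 538.8 = 96.2; Cryogenian 720 − 635 = 85; Paleogene 66 − 23.03 = 42.97; Devonian 419.2 − 358.9 = 60.3; Quaternary 2.58 − 0 = 2.58.
Ranking these from shortest: Quaternary < Paleogene < Devonian < Cretaceous < Cryogenian < Ediacaran.
Position 4 in that ranking is Cretaceous, which lasted 79 Myr.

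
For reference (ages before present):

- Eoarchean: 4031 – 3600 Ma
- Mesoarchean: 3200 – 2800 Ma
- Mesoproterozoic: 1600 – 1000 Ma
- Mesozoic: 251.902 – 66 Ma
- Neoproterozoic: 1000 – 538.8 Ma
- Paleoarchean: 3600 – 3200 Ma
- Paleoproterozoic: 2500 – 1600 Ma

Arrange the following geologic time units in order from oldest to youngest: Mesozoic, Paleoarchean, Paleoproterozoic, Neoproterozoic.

Read off each span (Ma): Mesozoic 251.902–66; Paleoarchean 3600–3200; Paleoproterozoic 2500–1600; Neoproterozoic 1000–538.8.
Larger Ma is older, so oldest→youngest is Paleoarchean, Paleoproterozoic, Neoproterozoic, Mesozoic.

Paleoarchean, Paleoproterozoic, Neoproterozoic, Mesozoic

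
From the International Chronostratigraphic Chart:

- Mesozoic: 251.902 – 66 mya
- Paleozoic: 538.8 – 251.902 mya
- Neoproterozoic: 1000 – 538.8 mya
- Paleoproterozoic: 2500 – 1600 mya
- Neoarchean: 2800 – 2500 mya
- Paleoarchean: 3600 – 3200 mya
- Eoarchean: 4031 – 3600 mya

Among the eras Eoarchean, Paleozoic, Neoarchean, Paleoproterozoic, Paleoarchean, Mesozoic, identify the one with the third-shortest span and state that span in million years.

Start − end for each: Eoarchean 4031 − 3600 = 431; Paleozoic 538.8 − 251.902 = 286.898; Neoarchean 2800 − 2500 = 300; Paleoproterozoic 2500 − 1600 = 900; Paleoarchean 3600 − 3200 = 400; Mesozoic 251.902 − 66 = 185.902.
Ranking these from shortest: Mesozoic < Paleozoic < Neoarchean < Paleoarchean < Eoarchean < Paleoproterozoic.
Position 3 in that ranking is Neoarchean, which lasted 300 Myr.

Neoarchean, 300 million years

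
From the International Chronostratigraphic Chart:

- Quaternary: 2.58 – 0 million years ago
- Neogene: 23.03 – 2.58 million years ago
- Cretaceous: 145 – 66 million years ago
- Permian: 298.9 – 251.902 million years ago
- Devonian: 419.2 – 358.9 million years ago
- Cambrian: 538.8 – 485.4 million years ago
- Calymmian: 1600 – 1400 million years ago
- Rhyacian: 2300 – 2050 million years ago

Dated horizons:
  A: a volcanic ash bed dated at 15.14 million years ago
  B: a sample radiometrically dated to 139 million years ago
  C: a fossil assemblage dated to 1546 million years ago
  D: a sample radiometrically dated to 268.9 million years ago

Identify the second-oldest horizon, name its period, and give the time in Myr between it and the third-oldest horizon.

D, in the Permian; 129.9 million years to B

Larger Ma means older, so oldest first: C 1546 > D 268.9 > B 139 > A 15.14.
Counting 2 along gives D (268.9 Ma); the excerpt puts that inside the Permian, 298.9–251.902 Ma.
Next in line is B (139 Ma), and 268.9 − 139 = 129.9 Myr.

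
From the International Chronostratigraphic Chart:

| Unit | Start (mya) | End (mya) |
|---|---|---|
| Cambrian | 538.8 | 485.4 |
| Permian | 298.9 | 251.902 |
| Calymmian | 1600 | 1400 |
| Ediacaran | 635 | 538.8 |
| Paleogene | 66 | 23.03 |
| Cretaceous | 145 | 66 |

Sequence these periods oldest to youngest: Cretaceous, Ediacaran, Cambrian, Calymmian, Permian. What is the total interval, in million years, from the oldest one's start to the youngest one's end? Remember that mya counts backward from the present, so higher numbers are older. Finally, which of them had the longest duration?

Start ages (Ma): Calymmian 1600, Ediacaran 635, Cambrian 538.8, Permian 298.9, Cretaceous 145.
Ordered oldest to youngest: Calymmian, Ediacaran, Cambrian, Permian, Cretaceous.
Span = 1600 − 66 = 1534 Myr.
Durations: Permian 46.998, Calymmian 200, Cretaceous 79, Ediacaran 96.2, Cambrian 53.4 → longest is Calymmian (200 Myr).

Calymmian → Ediacaran → Cambrian → Permian → Cretaceous; total span 1534 Myr; longest is Calymmian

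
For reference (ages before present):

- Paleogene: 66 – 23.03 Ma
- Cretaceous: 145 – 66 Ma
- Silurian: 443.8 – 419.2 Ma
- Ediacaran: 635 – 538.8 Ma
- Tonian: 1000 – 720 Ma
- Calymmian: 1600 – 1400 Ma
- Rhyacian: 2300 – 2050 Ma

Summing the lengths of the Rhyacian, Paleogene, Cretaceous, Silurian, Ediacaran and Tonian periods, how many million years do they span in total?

772.77 million years

Duration is start − end for each: (2300 − 2050) + (66 − 23.03) + (145 − 66) + (443.8 − 419.2) + (635 − 538.8) + (1000 − 720).
That is 250 + 42.97 + 79 + 24.6 + 96.2 + 280, which totals 772.77 million years.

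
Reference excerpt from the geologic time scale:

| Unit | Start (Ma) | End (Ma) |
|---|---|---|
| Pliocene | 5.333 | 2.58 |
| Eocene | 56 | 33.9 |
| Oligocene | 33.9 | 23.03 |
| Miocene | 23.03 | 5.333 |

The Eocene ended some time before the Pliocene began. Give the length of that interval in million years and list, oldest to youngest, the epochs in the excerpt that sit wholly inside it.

28.567 million years; Oligocene, Miocene

End of Eocene = 33.9 Ma; start of Pliocene = 5.333 Ma.
Gap = 33.9 − 5.333 = 28.567 Myr.
Epochs wholly inside 33.9–5.333 Ma: Oligocene (33.9–23.03), Miocene (23.03–5.333).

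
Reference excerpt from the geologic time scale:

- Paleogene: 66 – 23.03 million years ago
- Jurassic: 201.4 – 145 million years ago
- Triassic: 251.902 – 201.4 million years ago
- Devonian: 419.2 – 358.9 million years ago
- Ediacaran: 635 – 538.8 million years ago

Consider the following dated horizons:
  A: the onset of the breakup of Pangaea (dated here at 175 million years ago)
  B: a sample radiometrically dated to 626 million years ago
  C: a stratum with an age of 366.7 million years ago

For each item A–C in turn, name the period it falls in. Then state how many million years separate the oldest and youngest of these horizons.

Match each age against the start–end ranges in the excerpt: A = 175 Ma → Jurassic (201.4–145); B = 626 Ma → Ediacaran (635–538.8); C = 366.7 Ma → Devonian (419.2–358.9).
The largest age is 626 Ma and the smallest is 175 Ma; their difference is 451 Myr.

A — Jurassic; B — Ediacaran; C — Devonian; span 451 million years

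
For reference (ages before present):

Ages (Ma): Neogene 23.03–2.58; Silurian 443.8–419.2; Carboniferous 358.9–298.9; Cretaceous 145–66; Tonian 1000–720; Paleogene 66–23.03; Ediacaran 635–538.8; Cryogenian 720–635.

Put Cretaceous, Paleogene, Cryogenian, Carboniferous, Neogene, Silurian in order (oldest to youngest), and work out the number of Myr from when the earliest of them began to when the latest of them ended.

Cryogenian → Silurian → Carboniferous → Cretaceous → Paleogene → Neogene; total span 717.42 Myr

Start ages (Ma): Cryogenian 720, Silurian 443.8, Carboniferous 358.9, Cretaceous 145, Paleogene 66, Neogene 23.03.
Ordered oldest to youngest: Cryogenian, Silurian, Carboniferous, Cretaceous, Paleogene, Neogene.
Span = 720 − 2.58 = 717.42 Myr.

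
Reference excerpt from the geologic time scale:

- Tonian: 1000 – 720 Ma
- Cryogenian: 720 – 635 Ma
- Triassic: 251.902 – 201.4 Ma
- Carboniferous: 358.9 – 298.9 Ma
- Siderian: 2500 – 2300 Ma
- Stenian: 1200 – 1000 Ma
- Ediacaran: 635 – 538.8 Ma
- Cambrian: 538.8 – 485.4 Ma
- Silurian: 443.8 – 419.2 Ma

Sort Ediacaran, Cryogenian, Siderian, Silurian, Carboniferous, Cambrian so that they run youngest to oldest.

The oldest of these is Siderian (starts 2500 Ma) and the youngest is Carboniferous (ends 298.9 Ma).
In between, by decreasing start age: Cryogenian (720), Ediacaran (635), Cambrian (538.8), Silurian (443.8).
Listing youngest first means reversing that sequence.

Carboniferous, Silurian, Cambrian, Ediacaran, Cryogenian, Siderian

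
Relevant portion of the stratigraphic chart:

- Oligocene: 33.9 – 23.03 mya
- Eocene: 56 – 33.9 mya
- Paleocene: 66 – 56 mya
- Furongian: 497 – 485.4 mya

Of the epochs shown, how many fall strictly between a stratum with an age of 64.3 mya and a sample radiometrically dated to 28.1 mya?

1

64.3 Ma sits inside the Paleocene (66–56) and 28.1 Ma inside the Oligocene (33.9–23.03); neither of those is wholly between the two dates.
The listed epochs lying completely between them are Eocene — 1 in all.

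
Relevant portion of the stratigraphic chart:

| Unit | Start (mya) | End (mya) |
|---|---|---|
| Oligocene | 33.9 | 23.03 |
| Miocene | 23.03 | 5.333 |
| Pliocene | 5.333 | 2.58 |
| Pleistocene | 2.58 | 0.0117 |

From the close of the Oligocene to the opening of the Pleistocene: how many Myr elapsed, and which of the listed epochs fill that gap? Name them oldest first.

20.45 million years; Miocene, Pliocene

The Oligocene closes at 23.03 Ma and the Pleistocene opens at 2.58 Ma, so the interval is 23.03 − 2.58 = 20.45 Myr.
An epoch fits inside if it starts at or after 23.03 Ma and ends at or before 2.58 Ma; oldest first that gives Miocene, Pliocene.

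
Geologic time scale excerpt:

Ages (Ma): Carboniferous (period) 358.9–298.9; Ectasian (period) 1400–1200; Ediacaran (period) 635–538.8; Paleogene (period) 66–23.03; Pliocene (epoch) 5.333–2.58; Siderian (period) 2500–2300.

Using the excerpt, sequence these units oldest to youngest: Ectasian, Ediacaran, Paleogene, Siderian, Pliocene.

Siderian, Ectasian, Ediacaran, Paleogene, Pliocene

The oldest of these is Siderian (starts 2500 Ma) and the youngest is Pliocene (ends 2.58 Ma).
In between, by decreasing start age: Ectasian (1400), Ediacaran (635), Paleogene (66).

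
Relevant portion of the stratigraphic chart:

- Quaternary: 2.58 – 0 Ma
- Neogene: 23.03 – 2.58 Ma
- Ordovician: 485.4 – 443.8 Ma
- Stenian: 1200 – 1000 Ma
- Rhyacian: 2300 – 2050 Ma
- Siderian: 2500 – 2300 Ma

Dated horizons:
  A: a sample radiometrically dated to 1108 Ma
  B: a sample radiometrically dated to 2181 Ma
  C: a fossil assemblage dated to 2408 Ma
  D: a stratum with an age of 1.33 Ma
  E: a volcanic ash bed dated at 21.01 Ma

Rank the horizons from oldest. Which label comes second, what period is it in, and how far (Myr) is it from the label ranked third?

Larger Ma means older, so oldest first: C 2408 > B 2181 > A 1108 > E 21.01 > D 1.33.
Counting 2 along gives B (2181 Ma); the excerpt puts that inside the Rhyacian, 2300–2050 Ma.
Next in line is A (1108 Ma), and 2181 − 1108 = 1073 Myr.

B, in the Rhyacian; 1073 million years to A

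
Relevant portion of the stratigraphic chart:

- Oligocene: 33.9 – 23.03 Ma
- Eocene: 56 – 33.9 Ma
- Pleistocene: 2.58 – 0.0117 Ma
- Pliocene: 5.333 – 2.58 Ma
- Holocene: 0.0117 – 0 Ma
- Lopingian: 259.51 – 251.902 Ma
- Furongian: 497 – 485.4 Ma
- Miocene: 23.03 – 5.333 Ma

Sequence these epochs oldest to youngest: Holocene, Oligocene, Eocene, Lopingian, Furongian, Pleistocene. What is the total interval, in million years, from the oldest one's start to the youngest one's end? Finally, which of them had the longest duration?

Furongian → Lopingian → Eocene → Oligocene → Pleistocene → Holocene; total span 497 Myr; longest is Eocene

From the excerpt: Holocene 0.0117–0; Oligocene 33.9–23.03; Eocene 56–33.9; Lopingian 259.51–251.902; Furongian 497–485.4; Pleistocene 2.58–0.0117 (Ma).
Larger Ma is earlier, so the oldest is Furongian and the youngest is Holocene; oldest to youngest: Furongian, Lopingian, Eocene, Oligocene, Pleistocene, Holocene.
Oldest start 497 minus youngest end 0 gives 497 Myr overall.
Individual lengths (start − end): Furongian 11.6; Oligocene 10.87; Holocene 0.0117; Lopingian 7.608; Pleistocene 2.5683; Eocene 22.1. The largest is Eocene at 22.1 Myr.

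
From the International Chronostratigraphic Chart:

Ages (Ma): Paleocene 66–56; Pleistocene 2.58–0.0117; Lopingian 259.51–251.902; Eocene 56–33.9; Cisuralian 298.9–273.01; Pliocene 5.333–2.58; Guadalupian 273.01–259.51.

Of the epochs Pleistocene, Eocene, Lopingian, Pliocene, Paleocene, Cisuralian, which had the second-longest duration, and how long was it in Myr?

Durations: Pleistocene 2.5683; Eocene 22.1; Lopingian 7.608; Pliocene 2.753; Paleocene 10; Cisuralian 25.89 Myr.
Sorted longest-first: Cisuralian (25.89), Eocene (22.1), Paleocene (10), Lopingian (7.608), Pliocene (2.753), Pleistocene (2.5683).
The second longest is Eocene at 22.1 Myr.

Eocene, 22.1 million years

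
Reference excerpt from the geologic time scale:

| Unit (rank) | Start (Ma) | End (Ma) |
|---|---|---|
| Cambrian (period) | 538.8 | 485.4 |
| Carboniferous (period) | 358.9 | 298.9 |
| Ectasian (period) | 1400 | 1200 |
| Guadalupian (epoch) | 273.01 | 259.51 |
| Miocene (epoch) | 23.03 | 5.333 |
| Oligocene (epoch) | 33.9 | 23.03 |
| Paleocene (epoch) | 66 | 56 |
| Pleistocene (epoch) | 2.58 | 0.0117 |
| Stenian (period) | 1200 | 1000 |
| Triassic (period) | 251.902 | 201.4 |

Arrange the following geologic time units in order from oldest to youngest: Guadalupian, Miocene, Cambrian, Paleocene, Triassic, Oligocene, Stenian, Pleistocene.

Stenian → Cambrian → Guadalupian → Triassic → Paleocene → Oligocene → Miocene → Pleistocene

The oldest of these is Stenian (starts 1200 Ma) and the youngest is Pleistocene (ends 0.0117 Ma).
In between, by decreasing start age: Cambrian (538.8), Guadalupian (273.01), Triassic (251.902), Paleocene (66), Oligocene (33.9), Miocene (23.03).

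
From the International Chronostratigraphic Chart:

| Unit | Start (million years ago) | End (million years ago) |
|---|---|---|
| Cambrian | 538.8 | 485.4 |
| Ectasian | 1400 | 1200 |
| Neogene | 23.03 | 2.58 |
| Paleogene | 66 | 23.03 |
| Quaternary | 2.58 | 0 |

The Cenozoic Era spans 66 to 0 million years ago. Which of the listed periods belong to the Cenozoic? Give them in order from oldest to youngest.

Paleogene, Neogene, Quaternary

Periods with both bounds inside 66–0 Ma: Paleogene (66–23.03), Neogene (23.03–2.58), Quaternary (2.58–0).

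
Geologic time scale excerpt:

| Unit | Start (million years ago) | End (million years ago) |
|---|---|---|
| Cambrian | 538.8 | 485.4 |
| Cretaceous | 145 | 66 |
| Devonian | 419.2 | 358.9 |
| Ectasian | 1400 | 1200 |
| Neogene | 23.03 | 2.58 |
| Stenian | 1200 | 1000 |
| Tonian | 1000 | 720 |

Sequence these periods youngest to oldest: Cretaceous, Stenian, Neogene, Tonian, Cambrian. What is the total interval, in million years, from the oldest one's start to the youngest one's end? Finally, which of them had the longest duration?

Start ages (Ma): Stenian 1200, Tonian 1000, Cambrian 538.8, Cretaceous 145, Neogene 23.03.
Ordered youngest to oldest: Neogene, Cretaceous, Cambrian, Tonian, Stenian.
Span = 1200 − 2.58 = 1197.42 Myr.
Durations: Cambrian 53.4, Tonian 280, Stenian 200, Neogene 20.45, Cretaceous 79 → longest is Tonian (280 Myr).

Neogene → Cretaceous → Cambrian → Tonian → Stenian; total span 1197.42 Myr; longest is Tonian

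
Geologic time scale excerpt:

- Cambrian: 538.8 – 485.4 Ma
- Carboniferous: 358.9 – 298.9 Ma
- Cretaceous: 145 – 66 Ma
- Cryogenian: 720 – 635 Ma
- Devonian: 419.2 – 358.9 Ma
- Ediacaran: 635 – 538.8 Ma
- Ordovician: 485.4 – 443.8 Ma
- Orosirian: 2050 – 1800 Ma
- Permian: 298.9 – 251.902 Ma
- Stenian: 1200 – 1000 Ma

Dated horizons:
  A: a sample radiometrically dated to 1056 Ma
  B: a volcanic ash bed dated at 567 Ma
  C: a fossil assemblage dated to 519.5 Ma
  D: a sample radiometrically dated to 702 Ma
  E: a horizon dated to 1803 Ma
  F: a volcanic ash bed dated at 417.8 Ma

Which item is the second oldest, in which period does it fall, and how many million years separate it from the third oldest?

A, in the Stenian; 354 million years to D

Larger Ma means older, so oldest first: E 1803 > A 1056 > D 702 > B 567 > C 519.5 > F 417.8.
Counting 2 along gives A (1056 Ma); the excerpt puts that inside the Stenian, 1200–1000 Ma.
Next in line is D (702 Ma), and 1056 − 702 = 354 Myr.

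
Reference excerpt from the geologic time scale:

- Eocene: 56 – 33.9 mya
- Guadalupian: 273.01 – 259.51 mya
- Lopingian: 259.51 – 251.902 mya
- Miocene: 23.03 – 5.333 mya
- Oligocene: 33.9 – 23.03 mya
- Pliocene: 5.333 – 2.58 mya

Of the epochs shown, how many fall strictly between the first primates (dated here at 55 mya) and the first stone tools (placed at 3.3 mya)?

The older date is 55 Ma and the younger is 3.3 Ma.
Epochs with start < 55 and end > 3.3 Ma: Oligocene (33.9–23.03), Miocene (23.03–5.333).
That is 2 complete epochs.

2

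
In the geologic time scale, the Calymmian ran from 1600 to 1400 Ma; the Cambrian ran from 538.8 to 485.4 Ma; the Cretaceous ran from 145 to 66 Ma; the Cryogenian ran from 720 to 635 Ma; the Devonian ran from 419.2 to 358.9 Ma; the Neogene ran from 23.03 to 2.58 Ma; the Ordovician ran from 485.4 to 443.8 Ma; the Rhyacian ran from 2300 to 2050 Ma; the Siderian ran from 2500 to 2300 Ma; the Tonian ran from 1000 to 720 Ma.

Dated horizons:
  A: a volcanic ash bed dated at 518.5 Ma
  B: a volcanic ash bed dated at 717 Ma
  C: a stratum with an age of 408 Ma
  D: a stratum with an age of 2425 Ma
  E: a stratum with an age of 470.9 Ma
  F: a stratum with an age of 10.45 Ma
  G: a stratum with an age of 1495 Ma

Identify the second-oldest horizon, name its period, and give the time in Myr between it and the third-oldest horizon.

Sorted oldest-first by Ma: D (2425), G (1495), B (717), A (518.5), E (470.9), C (408), F (10.45).
The second oldest is G at 1495 Ma, which lies in 1600–1400 Ma: the Calymmian.
The third oldest is B at 717 Ma; separation = |1495 − 717| = 778 Myr.

G, in the Calymmian; 778 million years to B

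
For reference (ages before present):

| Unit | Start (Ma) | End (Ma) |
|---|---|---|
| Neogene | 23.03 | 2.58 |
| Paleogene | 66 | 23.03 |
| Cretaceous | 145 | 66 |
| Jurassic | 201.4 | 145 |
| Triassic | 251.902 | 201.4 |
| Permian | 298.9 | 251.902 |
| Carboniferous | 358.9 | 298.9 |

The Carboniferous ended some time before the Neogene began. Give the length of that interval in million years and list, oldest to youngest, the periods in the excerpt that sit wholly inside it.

End of Carboniferous = 298.9 Ma; start of Neogene = 23.03 Ma.
Gap = 298.9 − 23.03 = 275.87 Myr.
Periods wholly inside 298.9–23.03 Ma: Permian (298.9–251.902), Triassic (251.902–201.4), Jurassic (201.4–145), Cretaceous (145–66), Paleogene (66–23.03).

275.87 million years; Permian, Triassic, Jurassic, Cretaceous, Paleogene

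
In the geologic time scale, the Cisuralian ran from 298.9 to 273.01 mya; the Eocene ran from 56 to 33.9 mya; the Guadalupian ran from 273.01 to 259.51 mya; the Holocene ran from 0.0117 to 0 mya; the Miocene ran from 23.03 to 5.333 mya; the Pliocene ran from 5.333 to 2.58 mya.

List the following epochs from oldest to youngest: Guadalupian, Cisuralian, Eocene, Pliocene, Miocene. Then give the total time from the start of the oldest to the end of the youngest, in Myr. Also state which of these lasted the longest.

Cisuralian, Guadalupian, Eocene, Miocene, Pliocene; total span 296.32 Myr; longest is Cisuralian

From the excerpt: Guadalupian 273.01–259.51; Cisuralian 298.9–273.01; Eocene 56–33.9; Pliocene 5.333–2.58; Miocene 23.03–5.333 (Ma).
Larger Ma is earlier, so the oldest is Cisuralian and the youngest is Pliocene; oldest to youngest: Cisuralian, Guadalupian, Eocene, Miocene, Pliocene.
Oldest start 298.9 minus youngest end 2.58 gives 296.32 Myr overall.
Individual lengths (start − end): Cisuralian 25.89; Guadalupian 13.5; Miocene 17.697; Eocene 22.1; Pliocene 2.753. The largest is Cisuralian at 25.89 Myr.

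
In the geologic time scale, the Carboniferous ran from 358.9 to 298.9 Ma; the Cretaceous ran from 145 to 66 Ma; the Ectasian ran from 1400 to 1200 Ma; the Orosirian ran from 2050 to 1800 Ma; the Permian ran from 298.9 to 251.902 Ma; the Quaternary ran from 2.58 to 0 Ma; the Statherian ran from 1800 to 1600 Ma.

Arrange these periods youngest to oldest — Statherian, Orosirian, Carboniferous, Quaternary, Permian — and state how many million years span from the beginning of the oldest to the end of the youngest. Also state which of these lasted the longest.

Quaternary → Permian → Carboniferous → Statherian → Orosirian; total span 2050 Myr; longest is Orosirian

From the excerpt: Statherian 1800–1600; Orosirian 2050–1800; Carboniferous 358.9–298.9; Quaternary 2.58–0; Permian 298.9–251.902 (Ma).
Larger Ma is earlier, so the oldest is Orosirian and the youngest is Quaternary; youngest to oldest: Quaternary, Permian, Carboniferous, Statherian, Orosirian.
Oldest start 2050 minus youngest end 0 gives 2050 Myr overall.
Individual lengths (start − end): Statherian 200; Carboniferous 60; Quaternary 2.58; Permian 46.998; Orosirian 250. The largest is Orosirian at 250 Myr.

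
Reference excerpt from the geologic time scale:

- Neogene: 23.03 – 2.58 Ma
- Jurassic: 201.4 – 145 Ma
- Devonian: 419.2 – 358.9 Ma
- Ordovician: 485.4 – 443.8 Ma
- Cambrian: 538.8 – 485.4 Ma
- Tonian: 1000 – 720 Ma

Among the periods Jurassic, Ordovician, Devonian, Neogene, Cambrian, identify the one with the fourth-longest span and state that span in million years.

Ordovician, 41.6 million years

Durations: Jurassic 56.4; Ordovician 41.6; Devonian 60.3; Neogene 20.45; Cambrian 53.4 Myr.
Sorted longest-first: Devonian (60.3), Jurassic (56.4), Cambrian (53.4), Ordovician (41.6), Neogene (20.45).
The fourth longest is Ordovician at 41.6 Myr.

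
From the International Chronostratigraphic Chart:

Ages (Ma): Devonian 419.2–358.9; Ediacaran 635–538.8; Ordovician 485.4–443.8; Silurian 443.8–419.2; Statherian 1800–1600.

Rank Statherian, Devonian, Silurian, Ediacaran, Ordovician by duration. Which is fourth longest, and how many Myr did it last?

Start − end for each: Statherian 1800 − 1600 = 200; Devonian 419.2 − 358.9 = 60.3; Silurian 443.8 − 419.2 = 24.6; Ediacaran 635 − 538.8 = 96.2; Ordovician 485.4 − 443.8 = 41.6.
Ranking these from longest: Statherian > Ediacaran > Devonian > Ordovician > Silurian.
Position 4 in that ranking is Ordovician, which lasted 41.6 Myr.

Ordovician, 41.6 million years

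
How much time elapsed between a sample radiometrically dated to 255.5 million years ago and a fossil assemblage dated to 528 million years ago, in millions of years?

272.5 million years

528 − 255.5 = 272.5 million years.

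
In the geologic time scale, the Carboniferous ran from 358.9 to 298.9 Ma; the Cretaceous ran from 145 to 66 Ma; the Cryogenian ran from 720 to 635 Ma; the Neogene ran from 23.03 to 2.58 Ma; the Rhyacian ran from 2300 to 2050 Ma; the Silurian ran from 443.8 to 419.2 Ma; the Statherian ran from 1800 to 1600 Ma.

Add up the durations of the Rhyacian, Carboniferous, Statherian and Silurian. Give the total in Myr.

534.6 million years

Each duration: Rhyacian = 250; Carboniferous = 60; Statherian = 200; Silurian = 24.6.
Sum: 250 + 60 + 200 + 24.6 = 534.6 Myr.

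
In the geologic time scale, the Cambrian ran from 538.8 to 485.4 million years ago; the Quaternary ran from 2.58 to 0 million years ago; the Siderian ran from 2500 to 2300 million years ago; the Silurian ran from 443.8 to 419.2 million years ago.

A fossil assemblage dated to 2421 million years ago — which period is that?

2421 Ma lies between 2500 and 2300 Ma, so it falls in the Siderian.

Siderian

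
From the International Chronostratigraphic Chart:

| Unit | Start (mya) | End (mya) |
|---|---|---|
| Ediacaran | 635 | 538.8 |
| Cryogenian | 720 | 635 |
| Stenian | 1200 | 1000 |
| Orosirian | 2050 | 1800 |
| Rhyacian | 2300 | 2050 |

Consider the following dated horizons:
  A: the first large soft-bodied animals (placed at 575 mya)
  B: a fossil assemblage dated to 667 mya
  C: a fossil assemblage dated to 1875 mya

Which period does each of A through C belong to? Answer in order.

A — Ediacaran; B — Cryogenian; C — Orosirian

A: 575 Ma lies in 635–538.8 Ma, so Ediacaran.
B: 667 Ma lies in 720–635 Ma, so Cryogenian.
C: 1875 Ma lies in 2050–1800 Ma, so Orosirian.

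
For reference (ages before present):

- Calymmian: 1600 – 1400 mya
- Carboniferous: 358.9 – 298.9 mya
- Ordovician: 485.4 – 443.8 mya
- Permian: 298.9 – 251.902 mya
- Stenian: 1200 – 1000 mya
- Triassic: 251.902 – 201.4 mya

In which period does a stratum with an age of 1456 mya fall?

Calymmian

1456 Ma lies between 1600 and 1400 Ma, so it falls in the Calymmian.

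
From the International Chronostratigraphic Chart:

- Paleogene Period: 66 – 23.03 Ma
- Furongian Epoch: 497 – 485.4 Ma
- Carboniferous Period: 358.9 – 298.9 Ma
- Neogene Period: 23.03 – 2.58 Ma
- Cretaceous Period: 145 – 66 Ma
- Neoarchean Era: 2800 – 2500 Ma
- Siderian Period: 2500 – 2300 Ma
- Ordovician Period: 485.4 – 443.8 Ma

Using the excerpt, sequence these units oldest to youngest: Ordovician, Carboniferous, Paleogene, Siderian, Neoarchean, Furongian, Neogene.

Neoarchean, then Siderian, then Furongian, then Ordovician, then Carboniferous, then Paleogene, then Neogene

The oldest of these is Neoarchean (starts 2800 Ma) and the youngest is Neogene (ends 2.58 Ma).
In between, by decreasing start age: Siderian (2500), Furongian (497), Ordovician (485.4), Carboniferous (358.9), Paleogene (66).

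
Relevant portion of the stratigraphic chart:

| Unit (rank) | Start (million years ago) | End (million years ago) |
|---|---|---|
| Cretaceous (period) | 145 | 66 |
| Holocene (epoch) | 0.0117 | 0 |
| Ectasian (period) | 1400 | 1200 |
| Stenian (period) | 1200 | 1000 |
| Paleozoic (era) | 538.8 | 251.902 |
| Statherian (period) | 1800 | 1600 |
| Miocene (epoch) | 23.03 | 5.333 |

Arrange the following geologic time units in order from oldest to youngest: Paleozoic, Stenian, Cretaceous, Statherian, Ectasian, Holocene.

Statherian → Ectasian → Stenian → Paleozoic → Cretaceous → Holocene

Read off each span (Ma): Paleozoic 538.8–251.902; Stenian 1200–1000; Cretaceous 145–66; Statherian 1800–1600; Ectasian 1400–1200; Holocene 0.0117–0.
Larger Ma is older, so oldest→youngest is Statherian, Ectasian, Stenian, Paleozoic, Cretaceous, Holocene.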